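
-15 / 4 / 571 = -15 / 2284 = -0.01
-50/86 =-25/43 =-0.58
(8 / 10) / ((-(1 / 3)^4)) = -324 / 5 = -64.80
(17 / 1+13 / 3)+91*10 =2794 / 3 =931.33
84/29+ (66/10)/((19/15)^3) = 1222131/198911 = 6.14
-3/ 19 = -0.16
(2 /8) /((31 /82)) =41 /62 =0.66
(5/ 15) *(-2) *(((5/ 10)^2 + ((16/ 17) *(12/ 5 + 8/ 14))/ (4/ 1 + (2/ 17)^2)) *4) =-38438/ 15225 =-2.52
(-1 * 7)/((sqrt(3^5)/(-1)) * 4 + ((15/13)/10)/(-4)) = 0.11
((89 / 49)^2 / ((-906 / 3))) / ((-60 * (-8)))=-7921 / 348048960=-0.00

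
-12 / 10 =-6 / 5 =-1.20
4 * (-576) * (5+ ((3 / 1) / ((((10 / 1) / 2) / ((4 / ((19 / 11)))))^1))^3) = -15176086272 / 857375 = -17700.64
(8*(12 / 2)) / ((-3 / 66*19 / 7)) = -7392 / 19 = -389.05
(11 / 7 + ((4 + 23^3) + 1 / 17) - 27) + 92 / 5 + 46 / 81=586272808 / 48195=12164.60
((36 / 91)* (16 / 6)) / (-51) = -32 / 1547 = -0.02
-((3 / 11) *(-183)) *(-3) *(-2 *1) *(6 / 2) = 9882 / 11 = 898.36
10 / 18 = 5 / 9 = 0.56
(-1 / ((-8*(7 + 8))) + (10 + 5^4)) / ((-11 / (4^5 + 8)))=-59575.33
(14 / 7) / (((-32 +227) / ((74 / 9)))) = 148 / 1755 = 0.08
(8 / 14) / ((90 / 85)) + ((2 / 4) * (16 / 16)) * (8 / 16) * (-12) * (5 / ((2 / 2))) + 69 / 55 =-45758 / 3465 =-13.21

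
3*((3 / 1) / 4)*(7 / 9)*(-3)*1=-21 / 4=-5.25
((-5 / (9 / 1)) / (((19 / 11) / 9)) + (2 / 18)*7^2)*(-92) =-40112 / 171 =-234.57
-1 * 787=-787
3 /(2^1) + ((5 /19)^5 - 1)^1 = 2482349 /4952198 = 0.50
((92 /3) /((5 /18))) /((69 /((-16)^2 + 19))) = 440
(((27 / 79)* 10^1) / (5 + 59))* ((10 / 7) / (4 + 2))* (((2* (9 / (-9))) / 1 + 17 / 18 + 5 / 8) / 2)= -0.00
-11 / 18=-0.61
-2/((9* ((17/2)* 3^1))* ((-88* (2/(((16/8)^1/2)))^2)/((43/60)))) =43/2423520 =0.00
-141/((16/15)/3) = -6345/16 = -396.56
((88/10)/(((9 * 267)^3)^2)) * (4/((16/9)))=11/106967074871089944405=0.00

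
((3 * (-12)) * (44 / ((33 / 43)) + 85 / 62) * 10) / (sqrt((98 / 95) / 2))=-655140 * sqrt(95) / 217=-29426.34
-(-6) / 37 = 6 / 37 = 0.16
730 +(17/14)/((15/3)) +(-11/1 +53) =54057/70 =772.24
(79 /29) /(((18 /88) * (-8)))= -869 /522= -1.66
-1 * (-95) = 95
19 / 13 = 1.46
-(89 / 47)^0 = -1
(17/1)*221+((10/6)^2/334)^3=102048852095137/27162324216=3757.00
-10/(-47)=10/47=0.21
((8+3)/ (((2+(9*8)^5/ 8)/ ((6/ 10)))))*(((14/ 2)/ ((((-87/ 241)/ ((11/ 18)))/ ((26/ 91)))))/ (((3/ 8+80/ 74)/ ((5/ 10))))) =-2157914/ 68019006606615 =-0.00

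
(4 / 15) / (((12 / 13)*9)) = 13 / 405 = 0.03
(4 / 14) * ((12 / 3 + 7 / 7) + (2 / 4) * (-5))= 5 / 7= 0.71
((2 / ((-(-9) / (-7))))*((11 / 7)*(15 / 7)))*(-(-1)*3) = -110 / 7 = -15.71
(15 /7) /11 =15 /77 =0.19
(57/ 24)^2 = 361/ 64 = 5.64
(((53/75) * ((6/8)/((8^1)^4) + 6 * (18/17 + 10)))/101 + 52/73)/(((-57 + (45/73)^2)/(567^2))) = -67506385821726033/10104773017600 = -6680.64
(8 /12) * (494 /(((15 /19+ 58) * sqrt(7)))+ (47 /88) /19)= 47 /2508+ 18772 * sqrt(7) /23457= 2.14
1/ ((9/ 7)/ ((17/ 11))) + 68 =6851/ 99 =69.20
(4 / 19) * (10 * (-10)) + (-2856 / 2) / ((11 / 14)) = -384248 / 209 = -1838.51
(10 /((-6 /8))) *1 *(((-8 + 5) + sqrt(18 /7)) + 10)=-280 /3- 40 *sqrt(14) /7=-114.71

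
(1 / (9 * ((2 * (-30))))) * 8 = -2 / 135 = -0.01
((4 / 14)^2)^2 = 16 / 2401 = 0.01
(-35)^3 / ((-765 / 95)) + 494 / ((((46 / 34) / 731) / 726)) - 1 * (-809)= 681922538410 / 3519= 193783045.87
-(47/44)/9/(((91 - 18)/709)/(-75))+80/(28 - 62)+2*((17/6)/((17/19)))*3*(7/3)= 21039167/163812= 128.43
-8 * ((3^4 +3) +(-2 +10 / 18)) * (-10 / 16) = 3715 / 9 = 412.78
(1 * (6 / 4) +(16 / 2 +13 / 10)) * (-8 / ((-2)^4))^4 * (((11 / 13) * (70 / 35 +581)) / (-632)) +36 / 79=-23391 / 328640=-0.07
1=1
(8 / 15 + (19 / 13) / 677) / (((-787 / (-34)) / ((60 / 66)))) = 4807124 / 228570771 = 0.02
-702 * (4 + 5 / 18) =-3003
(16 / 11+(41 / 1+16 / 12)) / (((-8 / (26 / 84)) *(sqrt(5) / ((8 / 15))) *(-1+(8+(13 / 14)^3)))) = -736372 *sqrt(5) / 31786425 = -0.05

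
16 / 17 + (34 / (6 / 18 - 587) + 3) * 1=58093 / 14960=3.88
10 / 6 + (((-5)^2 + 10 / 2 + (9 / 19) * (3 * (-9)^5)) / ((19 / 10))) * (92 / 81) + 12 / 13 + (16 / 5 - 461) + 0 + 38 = -32033135444 / 633555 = -50560.94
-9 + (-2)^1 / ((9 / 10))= -101 / 9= -11.22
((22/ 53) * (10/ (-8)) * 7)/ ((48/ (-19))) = 7315/ 5088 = 1.44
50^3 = 125000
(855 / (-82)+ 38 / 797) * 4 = -41.52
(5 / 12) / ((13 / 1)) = 0.03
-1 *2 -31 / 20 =-71 / 20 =-3.55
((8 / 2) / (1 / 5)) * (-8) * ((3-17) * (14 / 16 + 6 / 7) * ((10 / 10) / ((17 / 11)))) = 42680 / 17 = 2510.59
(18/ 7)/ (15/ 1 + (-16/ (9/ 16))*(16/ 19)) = -3078/ 10717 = -0.29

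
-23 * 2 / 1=-46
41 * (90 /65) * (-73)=-53874 /13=-4144.15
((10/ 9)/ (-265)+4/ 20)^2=218089/ 5688225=0.04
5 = 5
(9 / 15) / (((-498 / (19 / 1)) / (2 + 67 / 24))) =-437 / 3984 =-0.11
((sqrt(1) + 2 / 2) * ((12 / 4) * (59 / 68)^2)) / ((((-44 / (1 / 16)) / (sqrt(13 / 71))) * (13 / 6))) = -31329 * sqrt(923) / 751159552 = -0.00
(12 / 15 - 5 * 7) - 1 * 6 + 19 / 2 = -307 / 10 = -30.70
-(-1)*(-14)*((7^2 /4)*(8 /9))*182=-249704 /9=-27744.89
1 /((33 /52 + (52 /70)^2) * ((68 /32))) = 509600 /1284809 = 0.40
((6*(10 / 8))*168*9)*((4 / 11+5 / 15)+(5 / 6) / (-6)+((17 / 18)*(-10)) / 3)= -323085 / 11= -29371.36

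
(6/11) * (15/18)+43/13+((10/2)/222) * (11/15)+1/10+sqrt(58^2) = 14733022/238095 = 61.88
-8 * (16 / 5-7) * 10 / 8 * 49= 1862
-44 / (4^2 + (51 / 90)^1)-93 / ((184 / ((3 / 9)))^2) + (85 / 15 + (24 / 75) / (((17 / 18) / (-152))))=-1040306055623 / 21453700800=-48.49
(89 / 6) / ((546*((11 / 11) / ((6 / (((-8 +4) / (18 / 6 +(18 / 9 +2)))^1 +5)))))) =89 / 2418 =0.04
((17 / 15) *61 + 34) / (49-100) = -91 / 45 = -2.02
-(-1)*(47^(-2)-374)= -374.00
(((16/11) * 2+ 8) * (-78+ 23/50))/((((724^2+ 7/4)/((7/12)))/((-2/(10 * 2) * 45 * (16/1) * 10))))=15632064/23063821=0.68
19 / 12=1.58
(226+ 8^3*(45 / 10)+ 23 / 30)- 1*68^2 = -62797 / 30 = -2093.23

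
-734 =-734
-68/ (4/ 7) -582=-701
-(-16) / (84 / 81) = 108 / 7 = 15.43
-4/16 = -1/4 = -0.25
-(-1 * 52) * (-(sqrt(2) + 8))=-489.54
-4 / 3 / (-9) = 4 / 27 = 0.15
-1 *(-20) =20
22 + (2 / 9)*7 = 212 / 9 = 23.56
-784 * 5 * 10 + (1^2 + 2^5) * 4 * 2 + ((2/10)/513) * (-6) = -33290282/855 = -38936.00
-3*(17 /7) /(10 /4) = -102 /35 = -2.91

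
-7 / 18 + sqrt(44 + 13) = -7 / 18 + sqrt(57) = 7.16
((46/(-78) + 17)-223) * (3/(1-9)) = 8057/104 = 77.47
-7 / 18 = -0.39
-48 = -48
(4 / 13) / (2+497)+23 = 149205 / 6487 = 23.00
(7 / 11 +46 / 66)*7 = 28 / 3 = 9.33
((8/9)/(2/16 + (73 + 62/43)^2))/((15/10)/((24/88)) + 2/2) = 236672/9590847669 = 0.00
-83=-83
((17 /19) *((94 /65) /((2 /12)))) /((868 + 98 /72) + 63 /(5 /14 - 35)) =33481296 /3741381371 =0.01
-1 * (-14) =14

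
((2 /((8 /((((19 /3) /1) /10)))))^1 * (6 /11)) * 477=9063 /220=41.20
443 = 443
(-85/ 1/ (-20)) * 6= 51/ 2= 25.50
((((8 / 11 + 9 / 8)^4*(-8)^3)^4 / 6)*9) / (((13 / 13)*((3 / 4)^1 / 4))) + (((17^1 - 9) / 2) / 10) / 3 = 3724713984595892557433791914692342479 / 352893925352234196480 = 10554769342878718.75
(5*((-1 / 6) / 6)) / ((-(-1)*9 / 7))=-35 / 324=-0.11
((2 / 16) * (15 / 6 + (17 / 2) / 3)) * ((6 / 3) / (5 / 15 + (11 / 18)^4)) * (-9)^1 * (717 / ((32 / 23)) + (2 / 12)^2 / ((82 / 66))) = -26617727682 / 2034953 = -13080.27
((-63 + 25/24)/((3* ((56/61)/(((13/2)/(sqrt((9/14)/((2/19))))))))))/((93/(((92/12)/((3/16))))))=-27121393* sqrt(133)/12022668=-26.02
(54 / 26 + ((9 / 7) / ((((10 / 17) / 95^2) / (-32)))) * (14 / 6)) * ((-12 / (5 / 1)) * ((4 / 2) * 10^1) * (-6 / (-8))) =53023605.23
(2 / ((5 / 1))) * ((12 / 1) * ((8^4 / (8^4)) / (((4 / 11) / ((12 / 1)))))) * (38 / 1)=30096 / 5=6019.20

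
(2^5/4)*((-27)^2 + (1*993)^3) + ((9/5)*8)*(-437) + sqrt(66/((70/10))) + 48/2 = sqrt(462)/7 + 39165864096/5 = 7833172822.27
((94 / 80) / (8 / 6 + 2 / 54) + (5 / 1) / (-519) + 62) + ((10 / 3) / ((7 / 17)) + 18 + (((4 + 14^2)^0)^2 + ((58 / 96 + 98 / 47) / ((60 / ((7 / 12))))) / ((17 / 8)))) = 13912441302671 / 154659425760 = 89.96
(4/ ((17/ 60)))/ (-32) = -15/ 34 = -0.44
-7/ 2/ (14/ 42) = -21/ 2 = -10.50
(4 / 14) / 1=2 / 7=0.29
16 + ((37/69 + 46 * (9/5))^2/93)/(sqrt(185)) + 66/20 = 826620001 * sqrt(185)/2047825125 + 193/10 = 24.79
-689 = -689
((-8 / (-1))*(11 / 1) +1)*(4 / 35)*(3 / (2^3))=267 / 70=3.81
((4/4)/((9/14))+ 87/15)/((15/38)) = 12578/675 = 18.63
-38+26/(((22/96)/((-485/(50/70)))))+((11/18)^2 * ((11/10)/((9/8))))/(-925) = -2858497405891/37087875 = -77073.64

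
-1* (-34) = 34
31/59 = 0.53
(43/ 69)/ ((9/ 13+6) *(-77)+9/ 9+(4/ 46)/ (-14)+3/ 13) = -3913/ 3227928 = -0.00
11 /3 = 3.67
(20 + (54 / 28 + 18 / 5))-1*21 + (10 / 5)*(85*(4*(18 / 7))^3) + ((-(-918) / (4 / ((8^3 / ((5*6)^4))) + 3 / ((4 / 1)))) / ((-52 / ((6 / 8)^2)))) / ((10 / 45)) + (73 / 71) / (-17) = 96020664595549457 / 519041333720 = 184996.18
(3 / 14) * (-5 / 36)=-5 / 168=-0.03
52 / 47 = 1.11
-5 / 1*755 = -3775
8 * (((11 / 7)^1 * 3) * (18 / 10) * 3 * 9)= 64152 / 35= 1832.91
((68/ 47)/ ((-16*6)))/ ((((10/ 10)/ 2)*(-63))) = 17/ 35532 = 0.00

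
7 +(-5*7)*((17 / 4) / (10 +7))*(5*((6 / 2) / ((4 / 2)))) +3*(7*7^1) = 707 / 8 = 88.38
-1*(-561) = 561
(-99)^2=9801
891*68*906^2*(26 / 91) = 99465623136 / 7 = 14209374733.71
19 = 19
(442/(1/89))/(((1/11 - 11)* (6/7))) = -4206.98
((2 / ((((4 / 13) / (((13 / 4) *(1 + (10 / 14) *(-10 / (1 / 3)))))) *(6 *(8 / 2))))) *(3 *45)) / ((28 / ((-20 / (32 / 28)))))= 5437575 / 3584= 1517.18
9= 9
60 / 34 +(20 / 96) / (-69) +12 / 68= 54563 / 28152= 1.94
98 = 98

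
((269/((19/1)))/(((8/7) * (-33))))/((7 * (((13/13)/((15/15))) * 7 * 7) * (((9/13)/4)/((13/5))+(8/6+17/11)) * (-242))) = 0.00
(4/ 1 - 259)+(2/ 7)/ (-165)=-294527/ 1155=-255.00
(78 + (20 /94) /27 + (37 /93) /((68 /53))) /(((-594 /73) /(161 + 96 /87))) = -23965445159849 /15360148584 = -1560.24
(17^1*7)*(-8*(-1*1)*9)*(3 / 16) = 3213 / 2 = 1606.50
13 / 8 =1.62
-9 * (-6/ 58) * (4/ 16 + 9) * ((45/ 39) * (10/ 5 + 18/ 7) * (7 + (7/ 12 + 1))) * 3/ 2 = 1543455/ 2639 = 584.86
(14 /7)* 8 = 16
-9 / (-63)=1 / 7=0.14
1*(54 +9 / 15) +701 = 3778 / 5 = 755.60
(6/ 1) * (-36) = -216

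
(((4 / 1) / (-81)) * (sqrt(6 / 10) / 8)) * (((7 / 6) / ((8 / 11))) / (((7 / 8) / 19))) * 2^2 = -209 * sqrt(15) / 1215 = -0.67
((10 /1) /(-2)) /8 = -5 /8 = -0.62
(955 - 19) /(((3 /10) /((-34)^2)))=3606720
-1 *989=-989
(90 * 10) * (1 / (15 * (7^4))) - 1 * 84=-201624 / 2401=-83.98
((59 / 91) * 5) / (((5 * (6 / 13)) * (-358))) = -59 / 15036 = -0.00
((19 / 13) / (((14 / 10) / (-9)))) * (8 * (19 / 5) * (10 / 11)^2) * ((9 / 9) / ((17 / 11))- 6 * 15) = 21092.20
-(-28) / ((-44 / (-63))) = 441 / 11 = 40.09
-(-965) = 965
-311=-311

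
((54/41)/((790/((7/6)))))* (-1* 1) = -63/32390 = -0.00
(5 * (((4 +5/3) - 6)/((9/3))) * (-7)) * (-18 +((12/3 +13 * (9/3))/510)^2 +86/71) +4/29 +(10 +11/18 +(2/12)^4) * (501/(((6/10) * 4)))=11054215321679/5141240640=2150.11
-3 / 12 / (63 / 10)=-0.04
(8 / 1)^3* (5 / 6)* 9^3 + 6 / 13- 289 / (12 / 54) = 8053239 / 26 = 309739.96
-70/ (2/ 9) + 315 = 0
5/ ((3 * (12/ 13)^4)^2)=4078653605/ 3869835264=1.05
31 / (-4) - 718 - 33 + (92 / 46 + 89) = -2671 / 4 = -667.75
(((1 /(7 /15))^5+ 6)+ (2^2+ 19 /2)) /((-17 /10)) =-38.05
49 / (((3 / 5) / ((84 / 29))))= 6860 / 29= 236.55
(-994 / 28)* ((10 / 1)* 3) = -1065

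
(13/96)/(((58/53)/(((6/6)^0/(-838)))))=-689/4665984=-0.00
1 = 1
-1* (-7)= 7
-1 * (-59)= 59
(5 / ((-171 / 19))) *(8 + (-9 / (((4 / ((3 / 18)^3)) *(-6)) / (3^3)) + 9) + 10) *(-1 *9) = 8655 / 64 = 135.23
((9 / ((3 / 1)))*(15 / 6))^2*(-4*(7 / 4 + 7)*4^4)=-504000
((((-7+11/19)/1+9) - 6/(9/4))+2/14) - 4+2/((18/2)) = -4456/1197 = -3.72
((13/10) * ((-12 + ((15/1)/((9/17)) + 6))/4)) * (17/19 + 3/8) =168103/18240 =9.22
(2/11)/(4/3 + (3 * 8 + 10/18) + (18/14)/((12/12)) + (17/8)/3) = 1008/154583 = 0.01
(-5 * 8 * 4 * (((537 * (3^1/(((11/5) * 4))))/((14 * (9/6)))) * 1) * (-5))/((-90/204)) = -1217200/77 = -15807.79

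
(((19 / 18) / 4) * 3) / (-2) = -19 / 48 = -0.40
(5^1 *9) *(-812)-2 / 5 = -182702 / 5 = -36540.40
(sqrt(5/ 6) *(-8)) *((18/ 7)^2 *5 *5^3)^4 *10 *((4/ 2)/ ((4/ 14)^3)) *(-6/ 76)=8407562695312500000000 *sqrt(30)/ 319333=144207198813200959.01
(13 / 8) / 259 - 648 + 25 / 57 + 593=-6443179 / 118104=-54.56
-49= -49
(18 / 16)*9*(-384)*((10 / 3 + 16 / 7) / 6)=-25488 / 7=-3641.14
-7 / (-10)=7 / 10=0.70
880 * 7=6160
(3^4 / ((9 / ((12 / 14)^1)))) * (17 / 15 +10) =3006 / 35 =85.89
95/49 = 1.94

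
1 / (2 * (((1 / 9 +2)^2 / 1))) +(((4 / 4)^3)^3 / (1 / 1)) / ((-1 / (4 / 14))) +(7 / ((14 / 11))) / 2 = 26043 / 10108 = 2.58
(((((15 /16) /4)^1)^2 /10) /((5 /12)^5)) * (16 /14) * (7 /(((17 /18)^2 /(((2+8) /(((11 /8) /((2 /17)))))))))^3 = 151.34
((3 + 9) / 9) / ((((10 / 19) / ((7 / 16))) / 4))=133 / 30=4.43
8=8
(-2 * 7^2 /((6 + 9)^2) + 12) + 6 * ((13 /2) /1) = 11377 /225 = 50.56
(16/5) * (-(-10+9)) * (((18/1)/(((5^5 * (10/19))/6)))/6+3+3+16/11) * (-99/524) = -4.51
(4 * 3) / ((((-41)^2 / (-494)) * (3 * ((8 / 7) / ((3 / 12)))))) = -1729 / 6724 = -0.26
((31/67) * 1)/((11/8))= 248/737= 0.34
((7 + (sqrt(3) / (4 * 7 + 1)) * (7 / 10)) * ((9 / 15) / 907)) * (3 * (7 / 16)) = 441 * sqrt(3) / 21042400 + 441 / 72560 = 0.01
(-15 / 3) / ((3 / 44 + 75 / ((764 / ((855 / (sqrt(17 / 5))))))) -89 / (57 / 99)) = 297221904375 * sqrt(85) / 262490549663987 + 27904594338005 / 787471648991961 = 0.05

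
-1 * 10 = -10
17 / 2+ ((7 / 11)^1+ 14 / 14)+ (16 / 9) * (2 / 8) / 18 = 18107 / 1782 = 10.16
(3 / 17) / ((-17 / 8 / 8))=-192 / 289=-0.66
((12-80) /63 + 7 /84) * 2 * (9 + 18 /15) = -4267 /210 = -20.32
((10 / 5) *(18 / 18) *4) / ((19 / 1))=0.42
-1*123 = -123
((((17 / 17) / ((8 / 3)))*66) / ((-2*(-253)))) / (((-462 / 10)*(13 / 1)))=-15 / 184184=-0.00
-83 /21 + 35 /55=-766 /231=-3.32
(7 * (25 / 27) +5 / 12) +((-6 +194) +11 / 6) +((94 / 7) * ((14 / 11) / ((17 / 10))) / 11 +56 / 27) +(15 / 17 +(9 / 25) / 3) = 371596381 / 1851300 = 200.72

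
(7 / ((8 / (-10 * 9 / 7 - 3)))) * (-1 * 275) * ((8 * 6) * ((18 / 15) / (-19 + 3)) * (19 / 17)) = -1043955 / 68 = -15352.28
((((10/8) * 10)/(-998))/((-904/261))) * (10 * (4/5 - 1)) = -0.01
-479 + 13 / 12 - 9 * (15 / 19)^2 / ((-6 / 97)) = -1677485 / 4332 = -387.23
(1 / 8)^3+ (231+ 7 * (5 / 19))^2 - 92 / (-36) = 90190998193 / 1663488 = 54218.00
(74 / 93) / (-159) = -74 / 14787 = -0.01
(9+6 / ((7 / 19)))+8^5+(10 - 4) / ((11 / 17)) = 2525797 / 77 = 32802.56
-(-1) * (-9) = -9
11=11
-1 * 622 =-622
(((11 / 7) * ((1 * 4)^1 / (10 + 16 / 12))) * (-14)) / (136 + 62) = -2 / 51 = -0.04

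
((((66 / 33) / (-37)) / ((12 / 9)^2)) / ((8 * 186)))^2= 9 / 21554937856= 0.00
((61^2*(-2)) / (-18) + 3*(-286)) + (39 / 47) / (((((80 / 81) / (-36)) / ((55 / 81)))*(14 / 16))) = -1385827 / 2961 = -468.03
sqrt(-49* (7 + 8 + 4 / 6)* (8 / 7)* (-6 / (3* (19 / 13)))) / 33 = 4* sqrt(243789) / 1881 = 1.05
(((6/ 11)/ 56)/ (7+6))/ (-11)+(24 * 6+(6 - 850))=-30830803/ 44044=-700.00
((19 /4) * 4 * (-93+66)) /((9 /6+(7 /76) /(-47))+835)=-1832436 /2987971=-0.61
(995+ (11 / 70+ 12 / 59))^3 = 69469057095636519719 / 70444997000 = 986146072.17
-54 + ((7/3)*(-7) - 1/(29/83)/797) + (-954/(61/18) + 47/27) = -350.10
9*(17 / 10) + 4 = 193 / 10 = 19.30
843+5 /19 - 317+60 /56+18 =145059 /266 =545.33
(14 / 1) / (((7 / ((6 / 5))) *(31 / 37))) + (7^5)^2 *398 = 17425898111254 / 155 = 112425149104.86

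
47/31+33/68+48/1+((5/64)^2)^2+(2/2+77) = 1131736794783/8841592832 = 128.00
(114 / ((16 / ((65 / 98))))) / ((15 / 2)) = 247 / 392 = 0.63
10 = 10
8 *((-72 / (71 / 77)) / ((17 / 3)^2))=-399168 / 20519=-19.45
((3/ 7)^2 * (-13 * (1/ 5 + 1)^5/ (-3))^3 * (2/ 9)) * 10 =153036505350144/ 299072265625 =511.70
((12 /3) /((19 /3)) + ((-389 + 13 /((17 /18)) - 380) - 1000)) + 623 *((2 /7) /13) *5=-1686.14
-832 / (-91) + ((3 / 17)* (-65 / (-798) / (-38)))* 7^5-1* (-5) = 1337797 / 171836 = 7.79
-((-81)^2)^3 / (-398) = 282429536481 / 398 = 709621950.96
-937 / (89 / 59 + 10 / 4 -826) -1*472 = -45671074 / 96995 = -470.86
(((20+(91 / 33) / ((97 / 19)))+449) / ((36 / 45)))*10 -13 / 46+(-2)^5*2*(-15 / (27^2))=70014467437 / 11926926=5870.29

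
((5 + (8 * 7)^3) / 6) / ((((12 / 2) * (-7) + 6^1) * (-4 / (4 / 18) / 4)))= 175621 / 972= 180.68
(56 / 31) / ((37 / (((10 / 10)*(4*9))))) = 2016 / 1147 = 1.76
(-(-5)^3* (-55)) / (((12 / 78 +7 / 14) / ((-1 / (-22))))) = -8125 / 17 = -477.94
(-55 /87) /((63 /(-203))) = 55 /27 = 2.04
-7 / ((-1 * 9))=7 / 9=0.78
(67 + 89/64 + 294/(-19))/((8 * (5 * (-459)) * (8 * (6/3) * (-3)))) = 0.00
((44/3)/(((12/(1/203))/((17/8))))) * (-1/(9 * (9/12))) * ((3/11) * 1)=-17/32886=-0.00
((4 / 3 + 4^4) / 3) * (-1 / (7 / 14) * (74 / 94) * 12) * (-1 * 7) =1599584 / 141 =11344.57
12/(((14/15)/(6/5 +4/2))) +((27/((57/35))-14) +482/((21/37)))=356291/399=892.96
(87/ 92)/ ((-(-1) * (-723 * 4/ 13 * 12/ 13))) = -4901/ 1064256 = -0.00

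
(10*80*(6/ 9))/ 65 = 320/ 39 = 8.21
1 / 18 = 0.06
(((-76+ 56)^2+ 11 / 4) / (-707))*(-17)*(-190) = -2601765 / 1414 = -1840.00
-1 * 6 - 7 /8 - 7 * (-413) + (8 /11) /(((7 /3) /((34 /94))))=83504451 /28952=2884.24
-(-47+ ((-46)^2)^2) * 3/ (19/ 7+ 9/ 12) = -376102356/ 97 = -3877343.88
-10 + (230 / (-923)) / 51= -470960 / 47073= -10.00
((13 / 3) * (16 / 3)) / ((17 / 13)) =2704 / 153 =17.67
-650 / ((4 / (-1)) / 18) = 2925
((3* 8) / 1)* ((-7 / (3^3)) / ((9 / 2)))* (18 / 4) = -56 / 9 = -6.22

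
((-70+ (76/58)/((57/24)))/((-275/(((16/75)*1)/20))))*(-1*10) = -0.03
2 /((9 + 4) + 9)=1 /11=0.09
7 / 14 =1 / 2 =0.50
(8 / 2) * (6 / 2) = 12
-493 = -493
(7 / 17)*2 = 14 / 17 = 0.82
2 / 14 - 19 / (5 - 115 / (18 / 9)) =53 / 105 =0.50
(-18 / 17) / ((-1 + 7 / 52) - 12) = 312 / 3791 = 0.08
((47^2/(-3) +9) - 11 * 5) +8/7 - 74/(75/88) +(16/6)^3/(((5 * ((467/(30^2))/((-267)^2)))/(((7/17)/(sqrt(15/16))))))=-151903/175 +454221824 * sqrt(15)/7939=220720.79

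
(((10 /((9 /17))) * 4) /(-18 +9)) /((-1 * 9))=680 /729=0.93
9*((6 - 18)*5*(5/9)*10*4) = -12000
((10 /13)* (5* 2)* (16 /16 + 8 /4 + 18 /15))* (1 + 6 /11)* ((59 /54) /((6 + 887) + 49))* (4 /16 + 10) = 1439305 /2424708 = 0.59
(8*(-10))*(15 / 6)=-200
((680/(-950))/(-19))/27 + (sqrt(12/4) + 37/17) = sqrt(3) + 1804351/828495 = 3.91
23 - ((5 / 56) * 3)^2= 71903 / 3136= 22.93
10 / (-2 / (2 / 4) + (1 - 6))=-10 / 9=-1.11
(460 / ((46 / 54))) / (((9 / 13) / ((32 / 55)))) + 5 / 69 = 344503 / 759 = 453.89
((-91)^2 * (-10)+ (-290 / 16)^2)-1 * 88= -5284447 / 64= -82569.48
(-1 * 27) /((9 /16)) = -48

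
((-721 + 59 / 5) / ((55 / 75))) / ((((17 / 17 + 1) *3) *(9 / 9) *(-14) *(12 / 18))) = 5319 / 308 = 17.27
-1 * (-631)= 631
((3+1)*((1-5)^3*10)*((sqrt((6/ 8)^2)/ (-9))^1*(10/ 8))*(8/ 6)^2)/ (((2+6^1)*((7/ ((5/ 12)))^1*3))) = 2000/ 1701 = 1.18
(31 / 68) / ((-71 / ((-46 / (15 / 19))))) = 13547 / 36210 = 0.37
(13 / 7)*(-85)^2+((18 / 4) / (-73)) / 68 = 932487337 / 69496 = 13417.86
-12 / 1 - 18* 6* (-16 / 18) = 84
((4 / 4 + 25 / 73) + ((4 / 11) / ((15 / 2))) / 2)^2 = 270997444 / 145082025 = 1.87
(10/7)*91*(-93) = -12090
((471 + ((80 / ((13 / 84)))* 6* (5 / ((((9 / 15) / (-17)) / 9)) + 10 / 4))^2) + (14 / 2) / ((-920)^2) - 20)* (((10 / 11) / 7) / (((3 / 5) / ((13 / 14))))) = 202553428413626160253 / 64698816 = 3130713063027.71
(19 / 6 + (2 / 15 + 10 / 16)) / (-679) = -157 / 27160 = -0.01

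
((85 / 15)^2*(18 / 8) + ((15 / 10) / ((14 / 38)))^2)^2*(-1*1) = -75777025 / 9604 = -7890.15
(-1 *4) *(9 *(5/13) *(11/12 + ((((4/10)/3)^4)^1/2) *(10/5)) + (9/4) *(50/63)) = -2031073/102375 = -19.84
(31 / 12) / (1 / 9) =93 / 4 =23.25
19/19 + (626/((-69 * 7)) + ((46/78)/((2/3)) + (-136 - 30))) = -2077237/12558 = -165.41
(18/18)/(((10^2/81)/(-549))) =-444.69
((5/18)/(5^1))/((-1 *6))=-1/108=-0.01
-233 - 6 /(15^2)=-17477 /75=-233.03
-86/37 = -2.32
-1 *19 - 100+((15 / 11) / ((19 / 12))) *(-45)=-32971 / 209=-157.76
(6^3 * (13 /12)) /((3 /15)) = 1170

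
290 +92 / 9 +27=2945 / 9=327.22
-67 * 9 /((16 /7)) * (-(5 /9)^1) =2345 /16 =146.56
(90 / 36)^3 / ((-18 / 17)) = -2125 / 144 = -14.76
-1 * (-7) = 7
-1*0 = 0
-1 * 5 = -5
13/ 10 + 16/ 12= 79/ 30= 2.63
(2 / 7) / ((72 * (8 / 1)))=1 / 2016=0.00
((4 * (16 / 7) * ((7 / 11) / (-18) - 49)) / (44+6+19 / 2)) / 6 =-44384 / 35343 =-1.26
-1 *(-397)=397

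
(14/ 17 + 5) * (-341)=-33759/ 17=-1985.82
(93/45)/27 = 31/405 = 0.08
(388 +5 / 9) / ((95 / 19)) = 3497 / 45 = 77.71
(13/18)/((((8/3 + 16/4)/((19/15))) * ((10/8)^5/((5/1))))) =31616/140625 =0.22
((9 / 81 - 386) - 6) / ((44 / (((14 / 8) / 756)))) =-3527 / 171072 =-0.02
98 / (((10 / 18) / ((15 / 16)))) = 1323 / 8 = 165.38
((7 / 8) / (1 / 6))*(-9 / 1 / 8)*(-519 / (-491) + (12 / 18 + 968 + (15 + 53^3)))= -13907018097 / 15712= -885120.81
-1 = -1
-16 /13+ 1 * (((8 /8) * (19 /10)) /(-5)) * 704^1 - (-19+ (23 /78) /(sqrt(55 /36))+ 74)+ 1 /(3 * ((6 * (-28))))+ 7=-51884101 /163800 - 23 * sqrt(55) /715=-316.99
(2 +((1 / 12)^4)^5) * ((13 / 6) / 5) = 99677759803634353176589 / 115012799773424253665280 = 0.87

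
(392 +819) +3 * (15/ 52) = 63017/ 52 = 1211.87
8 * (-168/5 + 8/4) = -1264/5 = -252.80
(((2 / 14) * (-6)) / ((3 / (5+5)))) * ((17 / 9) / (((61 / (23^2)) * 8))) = -44965 / 7686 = -5.85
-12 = -12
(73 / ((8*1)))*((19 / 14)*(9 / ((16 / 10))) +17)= 201407 / 896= 224.78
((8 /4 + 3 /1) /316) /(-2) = -5 /632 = -0.01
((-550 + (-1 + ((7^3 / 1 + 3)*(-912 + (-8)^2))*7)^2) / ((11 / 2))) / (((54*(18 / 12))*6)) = 1578125168.69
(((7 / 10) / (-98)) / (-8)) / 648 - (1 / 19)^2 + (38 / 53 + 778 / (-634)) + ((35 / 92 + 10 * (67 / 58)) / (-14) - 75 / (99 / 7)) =-215360168533003183 / 32296382601880320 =-6.67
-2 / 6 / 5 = -1 / 15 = -0.07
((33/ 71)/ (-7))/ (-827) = 0.00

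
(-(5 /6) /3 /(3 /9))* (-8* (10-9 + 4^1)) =100 /3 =33.33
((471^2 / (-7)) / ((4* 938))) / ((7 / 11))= -2440251 / 183848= -13.27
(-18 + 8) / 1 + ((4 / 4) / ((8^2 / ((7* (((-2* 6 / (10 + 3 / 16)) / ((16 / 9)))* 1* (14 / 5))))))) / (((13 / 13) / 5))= -14363 / 1304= -11.01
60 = 60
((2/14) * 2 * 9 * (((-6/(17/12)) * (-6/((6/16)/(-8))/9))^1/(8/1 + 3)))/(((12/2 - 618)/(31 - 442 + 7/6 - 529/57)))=-12231424/1268421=-9.64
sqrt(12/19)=0.79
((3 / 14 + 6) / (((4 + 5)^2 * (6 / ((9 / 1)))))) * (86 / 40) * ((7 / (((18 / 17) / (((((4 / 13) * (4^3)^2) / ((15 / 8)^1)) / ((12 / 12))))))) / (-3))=-366.49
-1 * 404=-404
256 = 256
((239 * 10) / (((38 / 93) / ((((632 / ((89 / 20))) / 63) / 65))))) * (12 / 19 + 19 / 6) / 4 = 5068793260 / 26313651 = 192.63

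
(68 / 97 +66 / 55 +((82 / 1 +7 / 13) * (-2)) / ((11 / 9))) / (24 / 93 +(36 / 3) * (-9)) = 71574691 / 57911425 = 1.24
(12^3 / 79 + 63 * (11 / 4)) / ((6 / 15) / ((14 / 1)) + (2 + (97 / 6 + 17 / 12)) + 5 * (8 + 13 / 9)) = 2.92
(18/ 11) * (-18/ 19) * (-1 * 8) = 2592/ 209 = 12.40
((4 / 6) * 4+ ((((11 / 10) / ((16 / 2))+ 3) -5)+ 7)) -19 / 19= 1633 / 240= 6.80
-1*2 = -2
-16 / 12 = -4 / 3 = -1.33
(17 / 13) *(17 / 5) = 289 / 65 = 4.45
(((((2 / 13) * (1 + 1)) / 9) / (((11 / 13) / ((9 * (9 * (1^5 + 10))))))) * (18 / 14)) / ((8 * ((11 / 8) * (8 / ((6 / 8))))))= 243 / 616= 0.39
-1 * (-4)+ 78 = 82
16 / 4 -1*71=-67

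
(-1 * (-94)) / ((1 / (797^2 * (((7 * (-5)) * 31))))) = -64784965910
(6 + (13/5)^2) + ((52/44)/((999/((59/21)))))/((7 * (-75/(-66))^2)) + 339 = 32285665798/91783125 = 351.76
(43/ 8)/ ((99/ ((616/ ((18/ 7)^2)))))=14749/ 2916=5.06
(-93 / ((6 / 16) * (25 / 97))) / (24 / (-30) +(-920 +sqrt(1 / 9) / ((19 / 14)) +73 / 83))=113808936 / 108774545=1.05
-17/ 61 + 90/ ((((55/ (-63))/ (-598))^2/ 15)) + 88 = 4675274576615/ 7381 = 633420210.89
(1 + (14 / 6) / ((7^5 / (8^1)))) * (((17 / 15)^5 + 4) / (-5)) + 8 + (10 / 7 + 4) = 12.25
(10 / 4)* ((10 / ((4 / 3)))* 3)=225 / 4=56.25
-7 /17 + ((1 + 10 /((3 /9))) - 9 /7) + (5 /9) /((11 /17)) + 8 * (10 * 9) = 8837648 /11781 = 750.16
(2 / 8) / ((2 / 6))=3 / 4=0.75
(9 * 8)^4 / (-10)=-13436928 / 5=-2687385.60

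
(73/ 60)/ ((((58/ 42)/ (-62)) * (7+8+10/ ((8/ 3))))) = -31682/ 10875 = -2.91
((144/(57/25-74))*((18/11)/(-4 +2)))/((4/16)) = 129600/19723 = 6.57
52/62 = 26/31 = 0.84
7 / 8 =0.88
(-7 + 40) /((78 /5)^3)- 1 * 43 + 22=-3320489 /158184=-20.99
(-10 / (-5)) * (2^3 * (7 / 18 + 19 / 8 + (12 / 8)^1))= 68.22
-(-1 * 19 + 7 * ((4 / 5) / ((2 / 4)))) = 39 / 5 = 7.80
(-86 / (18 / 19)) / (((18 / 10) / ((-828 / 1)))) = 375820 / 9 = 41757.78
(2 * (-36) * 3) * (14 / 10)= -1512 / 5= -302.40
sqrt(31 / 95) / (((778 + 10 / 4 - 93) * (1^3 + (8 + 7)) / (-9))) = -9 * sqrt(2945) / 1045000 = -0.00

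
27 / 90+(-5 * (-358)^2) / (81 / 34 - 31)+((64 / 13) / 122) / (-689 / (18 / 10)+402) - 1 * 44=29832244595451 / 1334848970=22348.78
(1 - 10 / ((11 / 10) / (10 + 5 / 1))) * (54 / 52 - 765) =29576007 / 286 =103412.61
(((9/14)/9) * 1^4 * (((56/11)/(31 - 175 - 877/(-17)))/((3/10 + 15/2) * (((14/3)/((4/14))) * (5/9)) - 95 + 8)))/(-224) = -153/141289456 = -0.00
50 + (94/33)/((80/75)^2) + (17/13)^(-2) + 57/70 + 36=89.90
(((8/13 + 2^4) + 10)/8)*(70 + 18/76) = 461737/1976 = 233.67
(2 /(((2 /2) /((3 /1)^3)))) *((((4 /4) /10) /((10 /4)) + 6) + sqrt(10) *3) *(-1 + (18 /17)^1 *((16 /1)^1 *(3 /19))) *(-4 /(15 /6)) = -701136 *sqrt(10) /1615 - 35290512 /40375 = -2246.94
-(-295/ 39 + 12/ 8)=473/ 78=6.06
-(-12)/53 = 12/53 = 0.23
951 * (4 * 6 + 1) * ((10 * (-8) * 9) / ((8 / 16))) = -34236000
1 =1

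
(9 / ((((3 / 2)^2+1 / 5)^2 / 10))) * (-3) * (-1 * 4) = 432000 / 2401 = 179.93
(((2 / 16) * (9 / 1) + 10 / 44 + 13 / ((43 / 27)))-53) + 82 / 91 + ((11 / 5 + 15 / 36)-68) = -557667713 / 5165160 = -107.97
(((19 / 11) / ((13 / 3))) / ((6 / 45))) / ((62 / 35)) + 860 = 15279445 / 17732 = 861.69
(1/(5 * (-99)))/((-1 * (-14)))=-1/6930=-0.00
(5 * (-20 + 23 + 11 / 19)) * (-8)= -2720 / 19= -143.16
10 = 10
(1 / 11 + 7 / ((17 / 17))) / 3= 26 / 11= 2.36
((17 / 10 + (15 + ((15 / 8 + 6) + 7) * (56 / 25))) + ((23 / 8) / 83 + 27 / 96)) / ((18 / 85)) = 6313239 / 26560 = 237.70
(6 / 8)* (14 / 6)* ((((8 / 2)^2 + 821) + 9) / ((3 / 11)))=10857 / 2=5428.50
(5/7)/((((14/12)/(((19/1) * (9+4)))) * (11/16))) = 118560/539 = 219.96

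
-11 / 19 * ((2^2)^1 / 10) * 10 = -44 / 19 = -2.32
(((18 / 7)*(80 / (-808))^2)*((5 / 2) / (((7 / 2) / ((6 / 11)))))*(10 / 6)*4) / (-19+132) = 360000 / 621312307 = 0.00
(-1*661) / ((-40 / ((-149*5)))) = -98489 / 8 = -12311.12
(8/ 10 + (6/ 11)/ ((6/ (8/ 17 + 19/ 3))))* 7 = 27853/ 2805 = 9.93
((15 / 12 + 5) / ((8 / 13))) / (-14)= -325 / 448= -0.73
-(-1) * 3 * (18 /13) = 54 /13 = 4.15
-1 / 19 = -0.05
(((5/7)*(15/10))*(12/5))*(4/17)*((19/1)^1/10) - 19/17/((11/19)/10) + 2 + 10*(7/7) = -40286/6545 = -6.16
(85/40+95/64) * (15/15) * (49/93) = 3773/1984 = 1.90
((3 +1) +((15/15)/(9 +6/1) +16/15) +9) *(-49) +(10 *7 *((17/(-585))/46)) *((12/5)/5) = -15530536/22425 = -692.55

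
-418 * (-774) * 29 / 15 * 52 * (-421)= -68466704592 / 5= -13693340918.40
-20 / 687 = -0.03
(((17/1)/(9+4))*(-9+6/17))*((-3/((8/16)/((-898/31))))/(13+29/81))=-32077458/218023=-147.13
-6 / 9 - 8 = -26 / 3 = -8.67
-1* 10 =-10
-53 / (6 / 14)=-371 / 3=-123.67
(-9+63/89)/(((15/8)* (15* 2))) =-328/2225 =-0.15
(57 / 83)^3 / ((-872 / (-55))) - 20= -9961779665 / 498598264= -19.98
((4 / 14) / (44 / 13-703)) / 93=-26 / 5920845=-0.00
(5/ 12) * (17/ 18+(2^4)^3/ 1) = 368725/ 216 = 1707.06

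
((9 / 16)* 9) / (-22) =-0.23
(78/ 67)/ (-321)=-26/ 7169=-0.00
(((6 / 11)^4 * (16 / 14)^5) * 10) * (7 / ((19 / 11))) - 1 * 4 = 181797724 / 60718889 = 2.99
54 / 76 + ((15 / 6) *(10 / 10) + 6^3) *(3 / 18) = 8465 / 228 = 37.13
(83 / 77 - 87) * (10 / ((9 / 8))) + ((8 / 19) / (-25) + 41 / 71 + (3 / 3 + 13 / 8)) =-142204123667 / 186971400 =-760.57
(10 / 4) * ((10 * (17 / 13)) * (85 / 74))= 36125 / 962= 37.55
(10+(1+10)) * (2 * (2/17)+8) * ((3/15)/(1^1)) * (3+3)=3528/17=207.53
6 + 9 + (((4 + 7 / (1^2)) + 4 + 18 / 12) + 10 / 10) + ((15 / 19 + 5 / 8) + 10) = 6675 / 152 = 43.91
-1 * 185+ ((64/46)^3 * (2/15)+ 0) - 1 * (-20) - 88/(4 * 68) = -1023632381/6205170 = -164.96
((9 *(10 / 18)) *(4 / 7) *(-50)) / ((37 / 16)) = -16000 / 259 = -61.78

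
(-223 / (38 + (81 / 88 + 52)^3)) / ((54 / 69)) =-1747634944 / 909227495961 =-0.00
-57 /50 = -1.14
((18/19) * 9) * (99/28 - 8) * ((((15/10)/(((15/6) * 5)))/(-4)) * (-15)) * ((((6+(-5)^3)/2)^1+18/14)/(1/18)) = 133680375/7448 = 17948.49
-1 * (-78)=78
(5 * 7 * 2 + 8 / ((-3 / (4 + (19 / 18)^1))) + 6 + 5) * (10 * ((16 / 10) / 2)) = 14584 / 27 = 540.15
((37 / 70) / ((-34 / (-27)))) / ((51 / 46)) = 7659 / 20230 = 0.38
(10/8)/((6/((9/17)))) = 15/136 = 0.11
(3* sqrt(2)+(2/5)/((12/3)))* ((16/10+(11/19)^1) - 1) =56/475+336* sqrt(2)/95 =5.12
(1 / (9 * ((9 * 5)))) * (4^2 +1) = 17 / 405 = 0.04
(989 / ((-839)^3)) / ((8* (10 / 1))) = -989 / 47247177520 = -0.00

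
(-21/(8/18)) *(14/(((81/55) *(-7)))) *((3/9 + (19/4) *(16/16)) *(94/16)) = 1103795/576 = 1916.31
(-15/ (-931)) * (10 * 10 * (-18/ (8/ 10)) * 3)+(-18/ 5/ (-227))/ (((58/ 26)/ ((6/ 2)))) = -3331990188/ 30643865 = -108.73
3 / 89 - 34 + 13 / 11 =-32096 / 979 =-32.78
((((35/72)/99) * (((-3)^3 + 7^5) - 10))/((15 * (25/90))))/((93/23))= 89999/18414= 4.89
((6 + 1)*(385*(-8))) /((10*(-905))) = 2156 /905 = 2.38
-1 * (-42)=42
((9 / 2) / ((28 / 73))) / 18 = 73 / 112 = 0.65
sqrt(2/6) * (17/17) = sqrt(3)/3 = 0.58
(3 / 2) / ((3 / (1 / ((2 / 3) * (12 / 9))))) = 9 / 16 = 0.56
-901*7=-6307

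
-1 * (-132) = 132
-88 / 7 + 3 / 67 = -5875 / 469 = -12.53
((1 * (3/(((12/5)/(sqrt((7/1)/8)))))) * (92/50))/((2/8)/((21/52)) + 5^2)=483 * sqrt(14)/21520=0.08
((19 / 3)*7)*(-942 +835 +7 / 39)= -554078 / 117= -4735.71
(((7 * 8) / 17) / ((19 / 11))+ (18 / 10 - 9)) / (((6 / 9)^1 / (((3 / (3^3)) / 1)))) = -4274 / 4845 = -0.88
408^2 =166464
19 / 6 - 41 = -227 / 6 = -37.83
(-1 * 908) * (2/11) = -1816/11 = -165.09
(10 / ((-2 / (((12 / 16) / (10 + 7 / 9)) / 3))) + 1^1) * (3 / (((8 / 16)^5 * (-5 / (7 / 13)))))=-57624 / 6305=-9.14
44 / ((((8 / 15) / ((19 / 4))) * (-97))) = -3135 / 776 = -4.04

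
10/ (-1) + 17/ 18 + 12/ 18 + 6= -43/ 18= -2.39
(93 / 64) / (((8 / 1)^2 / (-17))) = -1581 / 4096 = -0.39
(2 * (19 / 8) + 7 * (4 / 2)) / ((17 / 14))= 525 / 34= 15.44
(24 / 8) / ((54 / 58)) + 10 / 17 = 583 / 153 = 3.81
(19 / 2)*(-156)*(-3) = 4446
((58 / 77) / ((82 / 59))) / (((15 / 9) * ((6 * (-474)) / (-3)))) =1711 / 4988060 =0.00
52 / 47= 1.11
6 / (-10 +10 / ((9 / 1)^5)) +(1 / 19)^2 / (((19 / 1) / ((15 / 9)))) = -3643677619 / 6075153480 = -0.60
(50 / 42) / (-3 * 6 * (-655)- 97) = 0.00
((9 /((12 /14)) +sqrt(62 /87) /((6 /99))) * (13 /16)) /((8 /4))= 273 /64 +143 * sqrt(5394) /1856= 9.92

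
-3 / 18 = -1 / 6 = -0.17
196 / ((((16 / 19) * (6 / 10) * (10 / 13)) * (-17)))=-12103 / 408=-29.66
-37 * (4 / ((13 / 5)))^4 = -5920000 / 28561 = -207.28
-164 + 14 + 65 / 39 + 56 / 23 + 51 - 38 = -9170 / 69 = -132.90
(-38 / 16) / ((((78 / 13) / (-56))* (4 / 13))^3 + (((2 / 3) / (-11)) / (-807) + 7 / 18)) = -381298636719 / 62441169332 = -6.11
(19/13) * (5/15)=19/39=0.49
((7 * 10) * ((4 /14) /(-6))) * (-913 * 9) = 27390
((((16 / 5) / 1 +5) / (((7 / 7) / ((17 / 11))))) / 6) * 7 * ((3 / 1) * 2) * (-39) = -190281 / 55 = -3459.65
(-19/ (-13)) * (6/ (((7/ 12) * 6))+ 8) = 1292/ 91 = 14.20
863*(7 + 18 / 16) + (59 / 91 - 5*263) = 4147797 / 728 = 5697.52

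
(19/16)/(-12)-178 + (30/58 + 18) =-888551/5568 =-159.58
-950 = -950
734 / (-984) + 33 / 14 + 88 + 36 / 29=9073993 / 99876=90.85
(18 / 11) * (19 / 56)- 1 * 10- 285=-294.44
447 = 447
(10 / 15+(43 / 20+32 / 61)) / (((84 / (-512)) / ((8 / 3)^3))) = -28622848 / 74115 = -386.20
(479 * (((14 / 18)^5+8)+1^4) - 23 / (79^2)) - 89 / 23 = 4443.46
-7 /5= -1.40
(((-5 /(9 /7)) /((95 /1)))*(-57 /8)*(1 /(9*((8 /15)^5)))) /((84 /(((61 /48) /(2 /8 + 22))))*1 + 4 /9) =108084375 /211721125888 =0.00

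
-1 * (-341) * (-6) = -2046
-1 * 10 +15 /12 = -35 /4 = -8.75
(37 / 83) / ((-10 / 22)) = -407 / 415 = -0.98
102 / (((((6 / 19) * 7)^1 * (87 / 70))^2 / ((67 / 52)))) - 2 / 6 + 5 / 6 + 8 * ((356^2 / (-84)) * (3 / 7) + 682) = 4353968869 / 14464359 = 301.01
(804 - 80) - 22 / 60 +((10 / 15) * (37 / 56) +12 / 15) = 304447 / 420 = 724.87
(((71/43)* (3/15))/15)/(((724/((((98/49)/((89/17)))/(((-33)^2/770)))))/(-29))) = -245021/1028640195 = -0.00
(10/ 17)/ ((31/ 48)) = 480/ 527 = 0.91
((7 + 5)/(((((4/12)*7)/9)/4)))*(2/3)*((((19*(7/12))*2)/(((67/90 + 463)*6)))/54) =760/41737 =0.02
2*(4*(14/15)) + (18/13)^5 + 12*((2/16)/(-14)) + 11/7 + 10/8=595316857/38985765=15.27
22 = 22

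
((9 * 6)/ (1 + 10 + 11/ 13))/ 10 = 351/ 770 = 0.46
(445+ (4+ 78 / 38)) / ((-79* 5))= -1714 / 1501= -1.14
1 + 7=8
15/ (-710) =-3/ 142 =-0.02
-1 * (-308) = 308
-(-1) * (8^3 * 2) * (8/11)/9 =82.75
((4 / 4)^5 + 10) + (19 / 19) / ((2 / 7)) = 29 / 2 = 14.50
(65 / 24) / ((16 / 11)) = 715 / 384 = 1.86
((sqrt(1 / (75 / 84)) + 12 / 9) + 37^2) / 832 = sqrt(7) / 2080 + 4111 / 2496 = 1.65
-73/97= -0.75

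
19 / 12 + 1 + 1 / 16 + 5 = 367 / 48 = 7.65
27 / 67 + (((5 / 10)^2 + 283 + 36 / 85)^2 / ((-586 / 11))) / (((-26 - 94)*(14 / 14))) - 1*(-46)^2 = -2103.01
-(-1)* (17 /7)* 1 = 17 /7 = 2.43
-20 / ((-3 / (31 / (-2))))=-310 / 3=-103.33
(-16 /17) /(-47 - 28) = 16 /1275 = 0.01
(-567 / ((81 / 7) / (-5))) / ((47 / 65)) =15925 / 47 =338.83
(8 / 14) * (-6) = -3.43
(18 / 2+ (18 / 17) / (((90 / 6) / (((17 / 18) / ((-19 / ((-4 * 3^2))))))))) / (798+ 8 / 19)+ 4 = 304267 / 75850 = 4.01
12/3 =4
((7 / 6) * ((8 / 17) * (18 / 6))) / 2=14 / 17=0.82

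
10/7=1.43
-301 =-301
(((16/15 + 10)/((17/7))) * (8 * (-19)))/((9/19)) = -3355856/2295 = -1462.25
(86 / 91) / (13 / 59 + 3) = 2537 / 8645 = 0.29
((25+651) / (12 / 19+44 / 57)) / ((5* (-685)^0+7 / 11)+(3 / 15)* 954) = 105963 / 43216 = 2.45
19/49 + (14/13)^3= 176199/107653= 1.64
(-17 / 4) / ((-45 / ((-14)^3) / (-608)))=7090496 / 45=157566.58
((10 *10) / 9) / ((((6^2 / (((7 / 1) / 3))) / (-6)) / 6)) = -700 / 27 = -25.93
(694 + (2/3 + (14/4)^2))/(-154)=-8483/1848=-4.59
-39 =-39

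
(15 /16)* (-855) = -12825 /16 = -801.56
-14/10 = -7/5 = -1.40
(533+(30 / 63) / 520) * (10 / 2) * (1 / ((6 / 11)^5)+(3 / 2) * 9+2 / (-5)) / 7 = 765135945571 / 59439744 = 12872.46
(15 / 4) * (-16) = -60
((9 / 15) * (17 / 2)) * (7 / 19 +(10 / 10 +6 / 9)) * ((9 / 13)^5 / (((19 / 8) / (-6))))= -2794671072 / 670183865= -4.17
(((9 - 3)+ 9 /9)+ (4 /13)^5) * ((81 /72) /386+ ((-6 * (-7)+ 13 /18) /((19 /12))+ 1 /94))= 189.05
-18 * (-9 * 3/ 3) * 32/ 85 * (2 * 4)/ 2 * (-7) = -145152/ 85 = -1707.67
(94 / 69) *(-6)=-188 / 23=-8.17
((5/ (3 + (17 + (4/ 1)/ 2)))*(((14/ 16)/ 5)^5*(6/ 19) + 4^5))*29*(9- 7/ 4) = 837759837604061/ 17121280000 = 48930.91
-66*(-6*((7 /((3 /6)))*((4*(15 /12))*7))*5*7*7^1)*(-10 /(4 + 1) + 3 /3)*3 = -142619400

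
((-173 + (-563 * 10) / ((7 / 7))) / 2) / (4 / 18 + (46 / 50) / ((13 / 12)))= -16973775 / 6268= -2708.00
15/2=7.50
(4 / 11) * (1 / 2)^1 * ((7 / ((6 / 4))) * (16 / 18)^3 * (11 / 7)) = 2048 / 2187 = 0.94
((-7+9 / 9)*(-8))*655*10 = 314400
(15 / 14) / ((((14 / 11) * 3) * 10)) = 11 / 392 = 0.03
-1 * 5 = -5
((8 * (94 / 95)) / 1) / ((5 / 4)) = 3008 / 475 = 6.33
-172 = -172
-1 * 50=-50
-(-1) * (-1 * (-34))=34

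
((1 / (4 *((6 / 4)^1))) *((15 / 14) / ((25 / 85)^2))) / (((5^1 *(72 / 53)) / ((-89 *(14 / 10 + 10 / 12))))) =-91335271 / 1512000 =-60.41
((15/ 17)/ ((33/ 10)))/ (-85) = -10/ 3179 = -0.00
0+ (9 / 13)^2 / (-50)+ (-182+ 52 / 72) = -6893452 / 38025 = -181.29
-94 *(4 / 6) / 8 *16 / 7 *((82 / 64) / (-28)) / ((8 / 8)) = 1927 / 2352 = 0.82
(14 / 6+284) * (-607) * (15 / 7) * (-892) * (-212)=-493006419760 / 7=-70429488537.14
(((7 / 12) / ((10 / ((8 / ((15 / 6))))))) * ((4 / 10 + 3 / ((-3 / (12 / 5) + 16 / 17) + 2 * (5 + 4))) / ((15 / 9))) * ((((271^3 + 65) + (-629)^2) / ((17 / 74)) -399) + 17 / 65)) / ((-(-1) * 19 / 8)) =12487776982608256 / 5261871875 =2373257.52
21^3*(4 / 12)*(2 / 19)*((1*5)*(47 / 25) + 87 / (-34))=3590181 / 1615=2223.02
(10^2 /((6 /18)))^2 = 90000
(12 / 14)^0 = 1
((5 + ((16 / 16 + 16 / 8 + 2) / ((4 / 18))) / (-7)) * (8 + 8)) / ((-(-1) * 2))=100 / 7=14.29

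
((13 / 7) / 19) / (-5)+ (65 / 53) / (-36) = -68029 / 1268820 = -0.05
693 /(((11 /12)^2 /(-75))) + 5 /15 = -2041189 /33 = -61854.21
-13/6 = -2.17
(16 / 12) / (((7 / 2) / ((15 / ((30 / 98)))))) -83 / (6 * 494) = 18415 / 988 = 18.64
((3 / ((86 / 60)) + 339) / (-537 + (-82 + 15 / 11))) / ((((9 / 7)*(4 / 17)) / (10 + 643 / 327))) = -582372791 / 26659656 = -21.84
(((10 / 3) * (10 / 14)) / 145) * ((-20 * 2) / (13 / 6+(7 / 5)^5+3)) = -2500000 / 40136551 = -0.06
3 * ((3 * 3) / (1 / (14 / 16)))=23.62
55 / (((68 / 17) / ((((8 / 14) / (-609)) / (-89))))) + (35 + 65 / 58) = 27408995 / 758814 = 36.12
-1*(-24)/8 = 3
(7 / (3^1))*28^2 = 5488 / 3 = 1829.33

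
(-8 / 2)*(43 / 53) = -172 / 53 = -3.25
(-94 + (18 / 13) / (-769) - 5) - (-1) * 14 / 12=-5868347 / 59982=-97.84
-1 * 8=-8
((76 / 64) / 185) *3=57 / 2960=0.02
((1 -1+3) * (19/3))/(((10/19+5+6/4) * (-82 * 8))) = -361/87576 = -0.00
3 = 3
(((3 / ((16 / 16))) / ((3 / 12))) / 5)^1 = 12 / 5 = 2.40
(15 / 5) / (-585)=-0.01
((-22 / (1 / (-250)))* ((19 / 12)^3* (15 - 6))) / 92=9431125 / 4416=2135.67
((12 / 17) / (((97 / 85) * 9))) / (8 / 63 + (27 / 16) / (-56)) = 53760 / 75757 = 0.71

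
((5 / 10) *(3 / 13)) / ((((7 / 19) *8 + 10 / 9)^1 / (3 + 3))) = 1539 / 9022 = 0.17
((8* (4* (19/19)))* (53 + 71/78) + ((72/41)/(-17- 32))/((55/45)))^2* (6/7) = 4421121408387041408/1733210227749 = 2550828.13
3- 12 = -9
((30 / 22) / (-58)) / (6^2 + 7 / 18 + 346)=-135 / 2195677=-0.00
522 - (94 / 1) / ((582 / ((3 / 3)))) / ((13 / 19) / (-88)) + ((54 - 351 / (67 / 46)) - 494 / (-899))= 356.34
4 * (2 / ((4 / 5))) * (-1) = -10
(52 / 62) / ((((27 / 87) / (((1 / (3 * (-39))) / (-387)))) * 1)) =58 / 971757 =0.00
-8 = -8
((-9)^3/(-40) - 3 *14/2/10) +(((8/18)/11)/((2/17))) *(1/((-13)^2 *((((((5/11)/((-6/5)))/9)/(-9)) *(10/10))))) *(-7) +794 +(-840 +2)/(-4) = 34360509/33800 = 1016.58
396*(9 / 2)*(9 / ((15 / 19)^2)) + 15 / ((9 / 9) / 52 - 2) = 66240606 / 2575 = 25724.51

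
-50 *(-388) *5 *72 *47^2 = 15427656000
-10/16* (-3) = 15/8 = 1.88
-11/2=-5.50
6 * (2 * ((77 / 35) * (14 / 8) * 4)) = 924 / 5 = 184.80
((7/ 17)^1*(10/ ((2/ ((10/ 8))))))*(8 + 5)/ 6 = 2275/ 408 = 5.58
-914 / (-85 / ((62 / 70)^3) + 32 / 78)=1061929986 / 141653969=7.50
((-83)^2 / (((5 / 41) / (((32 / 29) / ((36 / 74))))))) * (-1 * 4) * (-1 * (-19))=-12707945408 / 1305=-9737889.20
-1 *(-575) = 575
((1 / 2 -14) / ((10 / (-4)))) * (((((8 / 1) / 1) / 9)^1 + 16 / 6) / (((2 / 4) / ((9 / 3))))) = 576 / 5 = 115.20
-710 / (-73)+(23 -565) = -38856 / 73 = -532.27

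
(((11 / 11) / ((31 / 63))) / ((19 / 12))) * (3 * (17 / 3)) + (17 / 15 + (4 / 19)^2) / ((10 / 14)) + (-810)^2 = 550700830409 / 839325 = 656123.47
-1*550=-550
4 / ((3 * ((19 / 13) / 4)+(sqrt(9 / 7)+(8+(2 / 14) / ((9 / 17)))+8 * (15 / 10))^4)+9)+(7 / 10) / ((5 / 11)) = 1.54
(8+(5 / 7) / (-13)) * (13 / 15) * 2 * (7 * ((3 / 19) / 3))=482 / 95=5.07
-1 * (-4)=4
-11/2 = -5.50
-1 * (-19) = 19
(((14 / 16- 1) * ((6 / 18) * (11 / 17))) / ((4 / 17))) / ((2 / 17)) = -187 / 192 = -0.97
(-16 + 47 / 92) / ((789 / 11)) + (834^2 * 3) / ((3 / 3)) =50489013703 / 24196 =2086667.78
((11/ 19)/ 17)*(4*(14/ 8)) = 77/ 323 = 0.24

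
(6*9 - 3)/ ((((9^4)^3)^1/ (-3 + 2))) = -17/ 94143178827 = -0.00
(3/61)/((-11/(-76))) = 228/671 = 0.34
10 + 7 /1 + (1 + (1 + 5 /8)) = 157 /8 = 19.62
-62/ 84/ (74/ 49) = -217/ 444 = -0.49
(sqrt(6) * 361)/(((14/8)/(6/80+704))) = 10166843 * sqrt(6)/70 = 355765.39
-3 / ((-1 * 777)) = 1 / 259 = 0.00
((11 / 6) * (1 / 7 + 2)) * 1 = 55 / 14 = 3.93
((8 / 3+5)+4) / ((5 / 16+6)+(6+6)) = 560 / 879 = 0.64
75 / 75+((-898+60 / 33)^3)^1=-958002055381 / 1331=-719761123.50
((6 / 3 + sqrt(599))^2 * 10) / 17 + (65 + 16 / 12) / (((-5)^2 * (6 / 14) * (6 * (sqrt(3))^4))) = 40 * sqrt(599) / 17 + 73288181 / 206550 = 412.41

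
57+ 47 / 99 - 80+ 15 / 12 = -8425 / 396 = -21.28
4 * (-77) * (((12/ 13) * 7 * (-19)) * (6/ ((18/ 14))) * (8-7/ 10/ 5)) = 450767856/ 325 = 1386978.02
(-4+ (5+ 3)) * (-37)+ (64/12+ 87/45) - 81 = -3326/15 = -221.73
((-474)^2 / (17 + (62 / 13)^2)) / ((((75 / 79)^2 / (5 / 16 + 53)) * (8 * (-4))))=-5614926826717 / 537360000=-10449.10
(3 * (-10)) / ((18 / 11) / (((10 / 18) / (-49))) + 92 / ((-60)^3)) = 17820000 / 85730653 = 0.21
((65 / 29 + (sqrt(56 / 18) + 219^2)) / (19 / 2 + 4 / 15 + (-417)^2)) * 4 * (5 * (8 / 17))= 3200 * sqrt(7) / 88688371 + 6676483200 / 2571962759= 2.60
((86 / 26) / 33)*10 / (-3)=-0.33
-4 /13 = -0.31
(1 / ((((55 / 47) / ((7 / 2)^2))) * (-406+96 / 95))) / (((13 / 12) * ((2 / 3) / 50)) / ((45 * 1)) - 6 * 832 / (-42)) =-3101277375 / 14260657456474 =-0.00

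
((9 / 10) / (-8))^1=-9 / 80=-0.11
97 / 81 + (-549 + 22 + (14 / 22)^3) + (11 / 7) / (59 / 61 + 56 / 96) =-449291688943 / 856558395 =-524.53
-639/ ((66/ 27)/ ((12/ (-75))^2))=-46008/ 6875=-6.69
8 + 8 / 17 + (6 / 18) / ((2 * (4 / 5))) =3541 / 408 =8.68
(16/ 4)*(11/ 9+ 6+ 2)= 332/ 9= 36.89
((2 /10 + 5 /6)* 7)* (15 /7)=31 /2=15.50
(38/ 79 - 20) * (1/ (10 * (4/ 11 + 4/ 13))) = -36751/ 12640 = -2.91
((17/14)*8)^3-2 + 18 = 932.71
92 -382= -290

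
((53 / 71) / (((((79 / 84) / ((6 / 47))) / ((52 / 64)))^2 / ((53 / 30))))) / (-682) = -628055883 / 26702542388720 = -0.00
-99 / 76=-1.30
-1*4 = -4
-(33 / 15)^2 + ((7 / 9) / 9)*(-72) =-2489 / 225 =-11.06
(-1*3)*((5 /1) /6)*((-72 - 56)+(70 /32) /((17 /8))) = 21585 /68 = 317.43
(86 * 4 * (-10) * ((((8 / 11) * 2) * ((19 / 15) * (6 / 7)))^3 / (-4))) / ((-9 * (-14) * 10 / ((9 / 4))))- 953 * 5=-1901041152971 / 399466375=-4758.95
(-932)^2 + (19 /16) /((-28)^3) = 305088544749 /351232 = 868624.00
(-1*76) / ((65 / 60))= -912 / 13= -70.15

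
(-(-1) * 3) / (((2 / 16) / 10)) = 240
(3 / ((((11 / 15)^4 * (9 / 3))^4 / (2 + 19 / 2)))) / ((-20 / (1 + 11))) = -3357186492919921875 / 91899459727144322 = -36.53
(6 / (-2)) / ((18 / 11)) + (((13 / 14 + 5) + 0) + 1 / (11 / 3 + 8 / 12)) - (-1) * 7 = 3092 / 273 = 11.33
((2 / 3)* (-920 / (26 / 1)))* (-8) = 7360 / 39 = 188.72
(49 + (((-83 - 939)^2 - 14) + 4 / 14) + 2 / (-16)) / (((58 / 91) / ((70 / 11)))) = 10428819.83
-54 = -54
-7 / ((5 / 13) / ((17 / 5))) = -1547 / 25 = -61.88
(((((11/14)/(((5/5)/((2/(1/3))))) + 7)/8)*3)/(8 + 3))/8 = 123/2464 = 0.05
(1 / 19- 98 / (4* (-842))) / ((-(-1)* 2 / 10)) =13075 / 31996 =0.41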